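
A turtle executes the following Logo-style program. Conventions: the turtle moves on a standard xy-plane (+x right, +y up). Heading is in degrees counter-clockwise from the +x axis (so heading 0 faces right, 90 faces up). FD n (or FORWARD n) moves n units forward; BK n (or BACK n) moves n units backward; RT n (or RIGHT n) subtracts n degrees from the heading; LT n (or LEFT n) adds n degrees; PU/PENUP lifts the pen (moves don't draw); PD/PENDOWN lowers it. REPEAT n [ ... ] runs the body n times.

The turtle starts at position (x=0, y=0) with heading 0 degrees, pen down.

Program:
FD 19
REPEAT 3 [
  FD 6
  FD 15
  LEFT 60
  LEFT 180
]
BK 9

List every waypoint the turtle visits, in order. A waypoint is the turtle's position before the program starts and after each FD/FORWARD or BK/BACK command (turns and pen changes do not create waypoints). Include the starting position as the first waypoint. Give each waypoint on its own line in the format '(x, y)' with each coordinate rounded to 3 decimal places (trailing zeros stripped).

Executing turtle program step by step:
Start: pos=(0,0), heading=0, pen down
FD 19: (0,0) -> (19,0) [heading=0, draw]
REPEAT 3 [
  -- iteration 1/3 --
  FD 6: (19,0) -> (25,0) [heading=0, draw]
  FD 15: (25,0) -> (40,0) [heading=0, draw]
  LT 60: heading 0 -> 60
  LT 180: heading 60 -> 240
  -- iteration 2/3 --
  FD 6: (40,0) -> (37,-5.196) [heading=240, draw]
  FD 15: (37,-5.196) -> (29.5,-18.187) [heading=240, draw]
  LT 60: heading 240 -> 300
  LT 180: heading 300 -> 120
  -- iteration 3/3 --
  FD 6: (29.5,-18.187) -> (26.5,-12.99) [heading=120, draw]
  FD 15: (26.5,-12.99) -> (19,0) [heading=120, draw]
  LT 60: heading 120 -> 180
  LT 180: heading 180 -> 0
]
BK 9: (19,0) -> (10,0) [heading=0, draw]
Final: pos=(10,0), heading=0, 8 segment(s) drawn
Waypoints (9 total):
(0, 0)
(19, 0)
(25, 0)
(40, 0)
(37, -5.196)
(29.5, -18.187)
(26.5, -12.99)
(19, 0)
(10, 0)

Answer: (0, 0)
(19, 0)
(25, 0)
(40, 0)
(37, -5.196)
(29.5, -18.187)
(26.5, -12.99)
(19, 0)
(10, 0)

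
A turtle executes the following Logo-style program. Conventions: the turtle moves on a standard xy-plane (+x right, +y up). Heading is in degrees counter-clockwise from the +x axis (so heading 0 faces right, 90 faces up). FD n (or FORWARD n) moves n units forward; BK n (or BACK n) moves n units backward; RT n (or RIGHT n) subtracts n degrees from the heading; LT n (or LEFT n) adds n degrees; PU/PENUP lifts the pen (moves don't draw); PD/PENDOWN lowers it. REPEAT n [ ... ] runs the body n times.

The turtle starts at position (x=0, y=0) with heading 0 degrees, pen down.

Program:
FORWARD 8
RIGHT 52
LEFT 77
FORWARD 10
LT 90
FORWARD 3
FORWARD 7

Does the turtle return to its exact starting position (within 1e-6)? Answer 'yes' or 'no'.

Answer: no

Derivation:
Executing turtle program step by step:
Start: pos=(0,0), heading=0, pen down
FD 8: (0,0) -> (8,0) [heading=0, draw]
RT 52: heading 0 -> 308
LT 77: heading 308 -> 25
FD 10: (8,0) -> (17.063,4.226) [heading=25, draw]
LT 90: heading 25 -> 115
FD 3: (17.063,4.226) -> (15.795,6.945) [heading=115, draw]
FD 7: (15.795,6.945) -> (12.837,13.289) [heading=115, draw]
Final: pos=(12.837,13.289), heading=115, 4 segment(s) drawn

Start position: (0, 0)
Final position: (12.837, 13.289)
Distance = 18.477; >= 1e-6 -> NOT closed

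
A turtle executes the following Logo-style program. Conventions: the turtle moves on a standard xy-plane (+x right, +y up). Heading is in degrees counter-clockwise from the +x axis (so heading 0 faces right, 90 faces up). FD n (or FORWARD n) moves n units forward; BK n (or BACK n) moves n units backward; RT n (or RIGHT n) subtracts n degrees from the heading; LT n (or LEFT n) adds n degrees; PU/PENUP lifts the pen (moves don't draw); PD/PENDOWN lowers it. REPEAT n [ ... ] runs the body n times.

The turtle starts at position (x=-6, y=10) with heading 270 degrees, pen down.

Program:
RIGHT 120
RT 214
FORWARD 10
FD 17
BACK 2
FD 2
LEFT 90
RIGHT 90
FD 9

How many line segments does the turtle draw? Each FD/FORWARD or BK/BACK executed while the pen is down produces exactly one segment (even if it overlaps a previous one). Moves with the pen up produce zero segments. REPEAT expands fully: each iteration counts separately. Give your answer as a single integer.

Executing turtle program step by step:
Start: pos=(-6,10), heading=270, pen down
RT 120: heading 270 -> 150
RT 214: heading 150 -> 296
FD 10: (-6,10) -> (-1.616,1.012) [heading=296, draw]
FD 17: (-1.616,1.012) -> (5.836,-14.267) [heading=296, draw]
BK 2: (5.836,-14.267) -> (4.959,-12.47) [heading=296, draw]
FD 2: (4.959,-12.47) -> (5.836,-14.267) [heading=296, draw]
LT 90: heading 296 -> 26
RT 90: heading 26 -> 296
FD 9: (5.836,-14.267) -> (9.781,-22.357) [heading=296, draw]
Final: pos=(9.781,-22.357), heading=296, 5 segment(s) drawn
Segments drawn: 5

Answer: 5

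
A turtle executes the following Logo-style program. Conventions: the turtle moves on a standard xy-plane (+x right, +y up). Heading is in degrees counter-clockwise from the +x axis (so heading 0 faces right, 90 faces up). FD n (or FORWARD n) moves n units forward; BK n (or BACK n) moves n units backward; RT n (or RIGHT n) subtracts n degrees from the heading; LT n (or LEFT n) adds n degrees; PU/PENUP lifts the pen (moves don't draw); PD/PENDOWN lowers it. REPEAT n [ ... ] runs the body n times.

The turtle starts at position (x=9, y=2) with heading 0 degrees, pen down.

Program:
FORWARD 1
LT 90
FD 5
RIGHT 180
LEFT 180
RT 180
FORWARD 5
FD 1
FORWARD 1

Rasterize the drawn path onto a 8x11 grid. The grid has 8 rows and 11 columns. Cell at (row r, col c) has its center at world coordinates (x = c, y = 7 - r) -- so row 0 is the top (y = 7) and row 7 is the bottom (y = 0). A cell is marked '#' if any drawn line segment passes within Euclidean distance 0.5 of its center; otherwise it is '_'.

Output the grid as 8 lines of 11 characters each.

Answer: __________#
__________#
__________#
__________#
__________#
_________##
__________#
__________#

Derivation:
Segment 0: (9,2) -> (10,2)
Segment 1: (10,2) -> (10,7)
Segment 2: (10,7) -> (10,2)
Segment 3: (10,2) -> (10,1)
Segment 4: (10,1) -> (10,0)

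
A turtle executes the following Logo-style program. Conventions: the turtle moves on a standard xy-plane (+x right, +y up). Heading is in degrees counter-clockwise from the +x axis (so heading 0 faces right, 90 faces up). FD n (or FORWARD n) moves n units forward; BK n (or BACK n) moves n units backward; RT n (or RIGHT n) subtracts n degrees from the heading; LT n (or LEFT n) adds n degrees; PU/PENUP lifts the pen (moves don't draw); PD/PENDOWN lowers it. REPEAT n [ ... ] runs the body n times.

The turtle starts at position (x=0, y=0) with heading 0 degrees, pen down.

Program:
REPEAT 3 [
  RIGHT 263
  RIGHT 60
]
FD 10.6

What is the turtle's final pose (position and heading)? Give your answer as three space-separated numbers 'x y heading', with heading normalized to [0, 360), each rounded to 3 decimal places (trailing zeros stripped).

Answer: -3.799 9.896 111

Derivation:
Executing turtle program step by step:
Start: pos=(0,0), heading=0, pen down
REPEAT 3 [
  -- iteration 1/3 --
  RT 263: heading 0 -> 97
  RT 60: heading 97 -> 37
  -- iteration 2/3 --
  RT 263: heading 37 -> 134
  RT 60: heading 134 -> 74
  -- iteration 3/3 --
  RT 263: heading 74 -> 171
  RT 60: heading 171 -> 111
]
FD 10.6: (0,0) -> (-3.799,9.896) [heading=111, draw]
Final: pos=(-3.799,9.896), heading=111, 1 segment(s) drawn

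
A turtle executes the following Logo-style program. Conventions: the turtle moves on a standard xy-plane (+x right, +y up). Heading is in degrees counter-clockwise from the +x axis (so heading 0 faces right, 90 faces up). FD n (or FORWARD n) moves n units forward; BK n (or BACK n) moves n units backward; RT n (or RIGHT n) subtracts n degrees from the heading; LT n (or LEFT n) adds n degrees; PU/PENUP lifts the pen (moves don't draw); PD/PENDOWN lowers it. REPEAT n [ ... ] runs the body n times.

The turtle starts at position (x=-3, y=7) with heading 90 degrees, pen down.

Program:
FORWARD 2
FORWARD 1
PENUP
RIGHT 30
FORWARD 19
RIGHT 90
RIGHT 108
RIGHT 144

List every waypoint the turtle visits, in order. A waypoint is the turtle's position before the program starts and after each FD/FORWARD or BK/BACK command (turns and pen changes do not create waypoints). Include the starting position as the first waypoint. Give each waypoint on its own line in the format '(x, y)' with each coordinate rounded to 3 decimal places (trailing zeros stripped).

Executing turtle program step by step:
Start: pos=(-3,7), heading=90, pen down
FD 2: (-3,7) -> (-3,9) [heading=90, draw]
FD 1: (-3,9) -> (-3,10) [heading=90, draw]
PU: pen up
RT 30: heading 90 -> 60
FD 19: (-3,10) -> (6.5,26.454) [heading=60, move]
RT 90: heading 60 -> 330
RT 108: heading 330 -> 222
RT 144: heading 222 -> 78
Final: pos=(6.5,26.454), heading=78, 2 segment(s) drawn
Waypoints (4 total):
(-3, 7)
(-3, 9)
(-3, 10)
(6.5, 26.454)

Answer: (-3, 7)
(-3, 9)
(-3, 10)
(6.5, 26.454)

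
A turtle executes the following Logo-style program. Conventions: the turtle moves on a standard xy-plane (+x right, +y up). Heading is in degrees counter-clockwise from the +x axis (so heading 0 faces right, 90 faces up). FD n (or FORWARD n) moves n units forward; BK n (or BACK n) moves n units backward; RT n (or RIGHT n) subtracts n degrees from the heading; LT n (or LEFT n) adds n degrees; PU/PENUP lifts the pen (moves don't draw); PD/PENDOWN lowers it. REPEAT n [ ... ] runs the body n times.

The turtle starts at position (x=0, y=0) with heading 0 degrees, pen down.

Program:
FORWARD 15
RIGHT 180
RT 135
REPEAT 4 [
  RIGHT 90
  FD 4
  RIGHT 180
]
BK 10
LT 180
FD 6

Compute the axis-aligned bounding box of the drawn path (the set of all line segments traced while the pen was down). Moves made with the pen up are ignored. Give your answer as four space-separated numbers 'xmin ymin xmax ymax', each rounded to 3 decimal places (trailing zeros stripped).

Executing turtle program step by step:
Start: pos=(0,0), heading=0, pen down
FD 15: (0,0) -> (15,0) [heading=0, draw]
RT 180: heading 0 -> 180
RT 135: heading 180 -> 45
REPEAT 4 [
  -- iteration 1/4 --
  RT 90: heading 45 -> 315
  FD 4: (15,0) -> (17.828,-2.828) [heading=315, draw]
  RT 180: heading 315 -> 135
  -- iteration 2/4 --
  RT 90: heading 135 -> 45
  FD 4: (17.828,-2.828) -> (20.657,0) [heading=45, draw]
  RT 180: heading 45 -> 225
  -- iteration 3/4 --
  RT 90: heading 225 -> 135
  FD 4: (20.657,0) -> (17.828,2.828) [heading=135, draw]
  RT 180: heading 135 -> 315
  -- iteration 4/4 --
  RT 90: heading 315 -> 225
  FD 4: (17.828,2.828) -> (15,0) [heading=225, draw]
  RT 180: heading 225 -> 45
]
BK 10: (15,0) -> (7.929,-7.071) [heading=45, draw]
LT 180: heading 45 -> 225
FD 6: (7.929,-7.071) -> (3.686,-11.314) [heading=225, draw]
Final: pos=(3.686,-11.314), heading=225, 7 segment(s) drawn

Segment endpoints: x in {0, 3.686, 7.929, 15, 15, 17.828, 17.828, 20.657}, y in {-11.314, -7.071, -2.828, 0, 0, 0, 2.828}
xmin=0, ymin=-11.314, xmax=20.657, ymax=2.828

Answer: 0 -11.314 20.657 2.828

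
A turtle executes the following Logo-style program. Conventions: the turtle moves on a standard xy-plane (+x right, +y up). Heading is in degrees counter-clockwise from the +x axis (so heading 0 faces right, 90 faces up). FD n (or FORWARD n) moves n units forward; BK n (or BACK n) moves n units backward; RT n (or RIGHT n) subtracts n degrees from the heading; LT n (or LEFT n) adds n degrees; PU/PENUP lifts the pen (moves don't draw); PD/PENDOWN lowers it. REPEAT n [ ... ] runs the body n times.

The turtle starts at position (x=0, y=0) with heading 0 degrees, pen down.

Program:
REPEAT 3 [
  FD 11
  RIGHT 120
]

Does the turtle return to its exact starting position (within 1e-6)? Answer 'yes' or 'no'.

Executing turtle program step by step:
Start: pos=(0,0), heading=0, pen down
REPEAT 3 [
  -- iteration 1/3 --
  FD 11: (0,0) -> (11,0) [heading=0, draw]
  RT 120: heading 0 -> 240
  -- iteration 2/3 --
  FD 11: (11,0) -> (5.5,-9.526) [heading=240, draw]
  RT 120: heading 240 -> 120
  -- iteration 3/3 --
  FD 11: (5.5,-9.526) -> (0,0) [heading=120, draw]
  RT 120: heading 120 -> 0
]
Final: pos=(0,0), heading=0, 3 segment(s) drawn

Start position: (0, 0)
Final position: (0, 0)
Distance = 0; < 1e-6 -> CLOSED

Answer: yes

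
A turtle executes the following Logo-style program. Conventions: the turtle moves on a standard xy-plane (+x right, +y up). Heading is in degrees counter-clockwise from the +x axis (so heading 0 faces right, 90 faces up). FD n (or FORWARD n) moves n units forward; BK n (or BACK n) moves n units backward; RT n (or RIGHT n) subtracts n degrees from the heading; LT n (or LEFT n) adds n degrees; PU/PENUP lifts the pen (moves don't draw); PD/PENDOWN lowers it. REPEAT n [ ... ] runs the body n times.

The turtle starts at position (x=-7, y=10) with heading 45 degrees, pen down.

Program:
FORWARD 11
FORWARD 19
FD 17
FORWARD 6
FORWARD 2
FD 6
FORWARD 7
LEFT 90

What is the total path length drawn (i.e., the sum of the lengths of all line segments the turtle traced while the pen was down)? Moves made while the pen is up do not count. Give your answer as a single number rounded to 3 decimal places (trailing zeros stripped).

Answer: 68

Derivation:
Executing turtle program step by step:
Start: pos=(-7,10), heading=45, pen down
FD 11: (-7,10) -> (0.778,17.778) [heading=45, draw]
FD 19: (0.778,17.778) -> (14.213,31.213) [heading=45, draw]
FD 17: (14.213,31.213) -> (26.234,43.234) [heading=45, draw]
FD 6: (26.234,43.234) -> (30.477,47.477) [heading=45, draw]
FD 2: (30.477,47.477) -> (31.891,48.891) [heading=45, draw]
FD 6: (31.891,48.891) -> (36.134,53.134) [heading=45, draw]
FD 7: (36.134,53.134) -> (41.083,58.083) [heading=45, draw]
LT 90: heading 45 -> 135
Final: pos=(41.083,58.083), heading=135, 7 segment(s) drawn

Segment lengths:
  seg 1: (-7,10) -> (0.778,17.778), length = 11
  seg 2: (0.778,17.778) -> (14.213,31.213), length = 19
  seg 3: (14.213,31.213) -> (26.234,43.234), length = 17
  seg 4: (26.234,43.234) -> (30.477,47.477), length = 6
  seg 5: (30.477,47.477) -> (31.891,48.891), length = 2
  seg 6: (31.891,48.891) -> (36.134,53.134), length = 6
  seg 7: (36.134,53.134) -> (41.083,58.083), length = 7
Total = 68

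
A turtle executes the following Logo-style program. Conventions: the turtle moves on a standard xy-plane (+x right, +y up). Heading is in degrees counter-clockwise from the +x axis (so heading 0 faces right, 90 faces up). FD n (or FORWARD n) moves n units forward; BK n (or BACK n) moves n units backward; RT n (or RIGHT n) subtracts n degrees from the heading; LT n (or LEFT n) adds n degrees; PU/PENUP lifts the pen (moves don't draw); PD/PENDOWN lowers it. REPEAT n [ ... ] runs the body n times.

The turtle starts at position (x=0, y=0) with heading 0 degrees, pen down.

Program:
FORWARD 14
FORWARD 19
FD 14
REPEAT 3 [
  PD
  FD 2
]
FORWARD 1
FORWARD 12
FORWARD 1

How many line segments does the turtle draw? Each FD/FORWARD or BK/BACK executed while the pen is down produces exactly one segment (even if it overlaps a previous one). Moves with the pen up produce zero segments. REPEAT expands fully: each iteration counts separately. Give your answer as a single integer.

Executing turtle program step by step:
Start: pos=(0,0), heading=0, pen down
FD 14: (0,0) -> (14,0) [heading=0, draw]
FD 19: (14,0) -> (33,0) [heading=0, draw]
FD 14: (33,0) -> (47,0) [heading=0, draw]
REPEAT 3 [
  -- iteration 1/3 --
  PD: pen down
  FD 2: (47,0) -> (49,0) [heading=0, draw]
  -- iteration 2/3 --
  PD: pen down
  FD 2: (49,0) -> (51,0) [heading=0, draw]
  -- iteration 3/3 --
  PD: pen down
  FD 2: (51,0) -> (53,0) [heading=0, draw]
]
FD 1: (53,0) -> (54,0) [heading=0, draw]
FD 12: (54,0) -> (66,0) [heading=0, draw]
FD 1: (66,0) -> (67,0) [heading=0, draw]
Final: pos=(67,0), heading=0, 9 segment(s) drawn
Segments drawn: 9

Answer: 9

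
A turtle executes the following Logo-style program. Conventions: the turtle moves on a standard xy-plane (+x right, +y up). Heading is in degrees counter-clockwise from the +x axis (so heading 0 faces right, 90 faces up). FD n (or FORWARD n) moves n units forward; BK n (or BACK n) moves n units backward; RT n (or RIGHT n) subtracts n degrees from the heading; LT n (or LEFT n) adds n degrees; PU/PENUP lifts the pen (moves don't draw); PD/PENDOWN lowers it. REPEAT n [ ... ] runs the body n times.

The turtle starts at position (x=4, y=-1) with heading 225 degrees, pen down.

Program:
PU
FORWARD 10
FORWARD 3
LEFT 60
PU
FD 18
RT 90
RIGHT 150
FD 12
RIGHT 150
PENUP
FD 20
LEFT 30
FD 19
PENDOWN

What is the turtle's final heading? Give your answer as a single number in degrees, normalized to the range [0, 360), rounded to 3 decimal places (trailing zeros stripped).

Executing turtle program step by step:
Start: pos=(4,-1), heading=225, pen down
PU: pen up
FD 10: (4,-1) -> (-3.071,-8.071) [heading=225, move]
FD 3: (-3.071,-8.071) -> (-5.192,-10.192) [heading=225, move]
LT 60: heading 225 -> 285
PU: pen up
FD 18: (-5.192,-10.192) -> (-0.534,-27.579) [heading=285, move]
RT 90: heading 285 -> 195
RT 150: heading 195 -> 45
FD 12: (-0.534,-27.579) -> (7.952,-19.094) [heading=45, move]
RT 150: heading 45 -> 255
PU: pen up
FD 20: (7.952,-19.094) -> (2.775,-38.412) [heading=255, move]
LT 30: heading 255 -> 285
FD 19: (2.775,-38.412) -> (7.693,-56.765) [heading=285, move]
PD: pen down
Final: pos=(7.693,-56.765), heading=285, 0 segment(s) drawn

Answer: 285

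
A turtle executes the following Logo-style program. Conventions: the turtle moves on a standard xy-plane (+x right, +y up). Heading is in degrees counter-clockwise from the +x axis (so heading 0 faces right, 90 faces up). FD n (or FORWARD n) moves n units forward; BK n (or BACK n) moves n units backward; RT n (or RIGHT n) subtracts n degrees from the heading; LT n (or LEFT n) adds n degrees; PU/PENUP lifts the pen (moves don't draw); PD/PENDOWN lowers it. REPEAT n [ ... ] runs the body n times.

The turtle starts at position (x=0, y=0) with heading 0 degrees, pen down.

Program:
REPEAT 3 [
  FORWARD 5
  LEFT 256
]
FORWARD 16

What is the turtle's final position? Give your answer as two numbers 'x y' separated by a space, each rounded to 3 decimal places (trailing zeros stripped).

Answer: 10.082 9.386

Derivation:
Executing turtle program step by step:
Start: pos=(0,0), heading=0, pen down
REPEAT 3 [
  -- iteration 1/3 --
  FD 5: (0,0) -> (5,0) [heading=0, draw]
  LT 256: heading 0 -> 256
  -- iteration 2/3 --
  FD 5: (5,0) -> (3.79,-4.851) [heading=256, draw]
  LT 256: heading 256 -> 152
  -- iteration 3/3 --
  FD 5: (3.79,-4.851) -> (-0.624,-2.504) [heading=152, draw]
  LT 256: heading 152 -> 48
]
FD 16: (-0.624,-2.504) -> (10.082,9.386) [heading=48, draw]
Final: pos=(10.082,9.386), heading=48, 4 segment(s) drawn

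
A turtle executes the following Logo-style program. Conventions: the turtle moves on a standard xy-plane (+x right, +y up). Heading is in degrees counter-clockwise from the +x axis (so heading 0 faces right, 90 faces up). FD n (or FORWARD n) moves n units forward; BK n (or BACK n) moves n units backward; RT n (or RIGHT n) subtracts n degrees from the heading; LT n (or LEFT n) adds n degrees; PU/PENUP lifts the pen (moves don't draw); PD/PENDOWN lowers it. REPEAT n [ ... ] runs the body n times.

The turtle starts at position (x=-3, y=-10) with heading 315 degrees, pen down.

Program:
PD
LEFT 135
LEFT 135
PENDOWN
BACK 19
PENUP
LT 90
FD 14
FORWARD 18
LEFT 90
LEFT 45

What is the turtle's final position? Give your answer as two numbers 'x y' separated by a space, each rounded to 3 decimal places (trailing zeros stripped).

Answer: 33.062 -19.192

Derivation:
Executing turtle program step by step:
Start: pos=(-3,-10), heading=315, pen down
PD: pen down
LT 135: heading 315 -> 90
LT 135: heading 90 -> 225
PD: pen down
BK 19: (-3,-10) -> (10.435,3.435) [heading=225, draw]
PU: pen up
LT 90: heading 225 -> 315
FD 14: (10.435,3.435) -> (20.335,-6.464) [heading=315, move]
FD 18: (20.335,-6.464) -> (33.062,-19.192) [heading=315, move]
LT 90: heading 315 -> 45
LT 45: heading 45 -> 90
Final: pos=(33.062,-19.192), heading=90, 1 segment(s) drawn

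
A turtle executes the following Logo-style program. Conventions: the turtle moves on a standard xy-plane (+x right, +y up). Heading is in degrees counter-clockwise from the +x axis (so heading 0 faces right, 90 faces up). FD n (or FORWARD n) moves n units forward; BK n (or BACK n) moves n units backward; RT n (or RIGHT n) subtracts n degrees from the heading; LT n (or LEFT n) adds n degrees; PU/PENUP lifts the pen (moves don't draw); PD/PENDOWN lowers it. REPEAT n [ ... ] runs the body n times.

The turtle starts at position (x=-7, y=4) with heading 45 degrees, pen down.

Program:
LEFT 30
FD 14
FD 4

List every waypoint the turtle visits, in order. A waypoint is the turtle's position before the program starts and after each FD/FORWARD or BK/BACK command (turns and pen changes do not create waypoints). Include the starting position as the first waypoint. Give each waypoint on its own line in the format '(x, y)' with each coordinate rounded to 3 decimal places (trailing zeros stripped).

Answer: (-7, 4)
(-3.377, 17.523)
(-2.341, 21.387)

Derivation:
Executing turtle program step by step:
Start: pos=(-7,4), heading=45, pen down
LT 30: heading 45 -> 75
FD 14: (-7,4) -> (-3.377,17.523) [heading=75, draw]
FD 4: (-3.377,17.523) -> (-2.341,21.387) [heading=75, draw]
Final: pos=(-2.341,21.387), heading=75, 2 segment(s) drawn
Waypoints (3 total):
(-7, 4)
(-3.377, 17.523)
(-2.341, 21.387)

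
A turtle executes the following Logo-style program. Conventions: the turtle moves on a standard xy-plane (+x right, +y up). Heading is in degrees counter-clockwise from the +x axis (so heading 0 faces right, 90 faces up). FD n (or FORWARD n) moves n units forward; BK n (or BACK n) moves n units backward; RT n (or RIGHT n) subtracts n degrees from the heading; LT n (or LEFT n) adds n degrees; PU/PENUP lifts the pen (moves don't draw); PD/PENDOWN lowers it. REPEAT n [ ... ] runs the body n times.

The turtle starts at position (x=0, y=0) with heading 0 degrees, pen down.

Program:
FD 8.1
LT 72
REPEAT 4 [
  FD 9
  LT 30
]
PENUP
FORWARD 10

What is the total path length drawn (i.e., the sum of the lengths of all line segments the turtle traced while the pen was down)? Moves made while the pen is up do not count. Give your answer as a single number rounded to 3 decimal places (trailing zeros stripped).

Answer: 44.1

Derivation:
Executing turtle program step by step:
Start: pos=(0,0), heading=0, pen down
FD 8.1: (0,0) -> (8.1,0) [heading=0, draw]
LT 72: heading 0 -> 72
REPEAT 4 [
  -- iteration 1/4 --
  FD 9: (8.1,0) -> (10.881,8.56) [heading=72, draw]
  LT 30: heading 72 -> 102
  -- iteration 2/4 --
  FD 9: (10.881,8.56) -> (9.01,17.363) [heading=102, draw]
  LT 30: heading 102 -> 132
  -- iteration 3/4 --
  FD 9: (9.01,17.363) -> (2.988,24.051) [heading=132, draw]
  LT 30: heading 132 -> 162
  -- iteration 4/4 --
  FD 9: (2.988,24.051) -> (-5.572,26.832) [heading=162, draw]
  LT 30: heading 162 -> 192
]
PU: pen up
FD 10: (-5.572,26.832) -> (-15.353,24.753) [heading=192, move]
Final: pos=(-15.353,24.753), heading=192, 5 segment(s) drawn

Segment lengths:
  seg 1: (0,0) -> (8.1,0), length = 8.1
  seg 2: (8.1,0) -> (10.881,8.56), length = 9
  seg 3: (10.881,8.56) -> (9.01,17.363), length = 9
  seg 4: (9.01,17.363) -> (2.988,24.051), length = 9
  seg 5: (2.988,24.051) -> (-5.572,26.832), length = 9
Total = 44.1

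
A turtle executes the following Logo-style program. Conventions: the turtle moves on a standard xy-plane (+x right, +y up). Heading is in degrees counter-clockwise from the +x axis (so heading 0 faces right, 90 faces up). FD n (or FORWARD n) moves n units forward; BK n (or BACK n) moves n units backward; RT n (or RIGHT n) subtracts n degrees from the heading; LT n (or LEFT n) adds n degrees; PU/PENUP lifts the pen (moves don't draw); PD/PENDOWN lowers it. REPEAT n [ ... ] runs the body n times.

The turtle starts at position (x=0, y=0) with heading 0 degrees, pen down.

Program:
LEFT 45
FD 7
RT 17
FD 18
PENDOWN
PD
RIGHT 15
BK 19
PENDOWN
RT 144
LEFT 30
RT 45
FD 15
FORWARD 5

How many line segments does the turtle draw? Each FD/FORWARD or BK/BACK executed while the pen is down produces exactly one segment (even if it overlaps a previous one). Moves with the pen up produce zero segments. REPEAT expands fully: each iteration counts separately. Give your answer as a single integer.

Executing turtle program step by step:
Start: pos=(0,0), heading=0, pen down
LT 45: heading 0 -> 45
FD 7: (0,0) -> (4.95,4.95) [heading=45, draw]
RT 17: heading 45 -> 28
FD 18: (4.95,4.95) -> (20.843,13.4) [heading=28, draw]
PD: pen down
PD: pen down
RT 15: heading 28 -> 13
BK 19: (20.843,13.4) -> (2.33,9.126) [heading=13, draw]
PD: pen down
RT 144: heading 13 -> 229
LT 30: heading 229 -> 259
RT 45: heading 259 -> 214
FD 15: (2.33,9.126) -> (-10.106,0.738) [heading=214, draw]
FD 5: (-10.106,0.738) -> (-14.251,-2.058) [heading=214, draw]
Final: pos=(-14.251,-2.058), heading=214, 5 segment(s) drawn
Segments drawn: 5

Answer: 5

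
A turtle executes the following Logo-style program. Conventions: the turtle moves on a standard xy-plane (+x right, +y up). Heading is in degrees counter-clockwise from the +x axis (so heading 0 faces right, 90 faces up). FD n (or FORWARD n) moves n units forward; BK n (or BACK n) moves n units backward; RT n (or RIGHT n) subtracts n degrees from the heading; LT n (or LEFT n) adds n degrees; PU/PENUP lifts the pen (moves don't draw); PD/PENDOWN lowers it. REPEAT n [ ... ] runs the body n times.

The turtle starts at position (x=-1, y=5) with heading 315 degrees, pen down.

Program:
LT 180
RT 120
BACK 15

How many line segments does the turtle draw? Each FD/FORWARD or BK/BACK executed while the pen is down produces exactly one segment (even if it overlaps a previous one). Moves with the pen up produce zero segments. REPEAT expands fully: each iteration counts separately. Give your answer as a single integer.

Answer: 1

Derivation:
Executing turtle program step by step:
Start: pos=(-1,5), heading=315, pen down
LT 180: heading 315 -> 135
RT 120: heading 135 -> 15
BK 15: (-1,5) -> (-15.489,1.118) [heading=15, draw]
Final: pos=(-15.489,1.118), heading=15, 1 segment(s) drawn
Segments drawn: 1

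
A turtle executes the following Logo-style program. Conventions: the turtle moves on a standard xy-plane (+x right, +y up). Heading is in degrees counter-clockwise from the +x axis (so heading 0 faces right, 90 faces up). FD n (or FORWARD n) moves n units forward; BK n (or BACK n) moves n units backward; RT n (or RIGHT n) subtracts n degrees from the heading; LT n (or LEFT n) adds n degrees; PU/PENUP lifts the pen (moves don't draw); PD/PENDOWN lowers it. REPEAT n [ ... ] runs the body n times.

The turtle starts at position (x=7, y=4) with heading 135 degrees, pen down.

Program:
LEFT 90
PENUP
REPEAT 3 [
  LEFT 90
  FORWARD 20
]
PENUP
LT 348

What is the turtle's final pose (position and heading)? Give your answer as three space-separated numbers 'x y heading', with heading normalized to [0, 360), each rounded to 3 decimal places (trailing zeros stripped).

Executing turtle program step by step:
Start: pos=(7,4), heading=135, pen down
LT 90: heading 135 -> 225
PU: pen up
REPEAT 3 [
  -- iteration 1/3 --
  LT 90: heading 225 -> 315
  FD 20: (7,4) -> (21.142,-10.142) [heading=315, move]
  -- iteration 2/3 --
  LT 90: heading 315 -> 45
  FD 20: (21.142,-10.142) -> (35.284,4) [heading=45, move]
  -- iteration 3/3 --
  LT 90: heading 45 -> 135
  FD 20: (35.284,4) -> (21.142,18.142) [heading=135, move]
]
PU: pen up
LT 348: heading 135 -> 123
Final: pos=(21.142,18.142), heading=123, 0 segment(s) drawn

Answer: 21.142 18.142 123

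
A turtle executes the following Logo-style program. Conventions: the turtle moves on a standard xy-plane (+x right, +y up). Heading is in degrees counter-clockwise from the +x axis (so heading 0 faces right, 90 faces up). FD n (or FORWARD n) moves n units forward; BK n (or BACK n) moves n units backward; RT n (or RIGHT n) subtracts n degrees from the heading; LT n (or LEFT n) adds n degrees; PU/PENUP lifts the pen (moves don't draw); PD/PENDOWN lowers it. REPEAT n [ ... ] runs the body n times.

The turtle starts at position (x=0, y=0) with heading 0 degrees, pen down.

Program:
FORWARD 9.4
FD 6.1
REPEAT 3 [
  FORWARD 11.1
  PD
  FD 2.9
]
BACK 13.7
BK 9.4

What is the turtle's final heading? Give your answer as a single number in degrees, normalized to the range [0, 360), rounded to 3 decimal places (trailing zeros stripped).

Answer: 0

Derivation:
Executing turtle program step by step:
Start: pos=(0,0), heading=0, pen down
FD 9.4: (0,0) -> (9.4,0) [heading=0, draw]
FD 6.1: (9.4,0) -> (15.5,0) [heading=0, draw]
REPEAT 3 [
  -- iteration 1/3 --
  FD 11.1: (15.5,0) -> (26.6,0) [heading=0, draw]
  PD: pen down
  FD 2.9: (26.6,0) -> (29.5,0) [heading=0, draw]
  -- iteration 2/3 --
  FD 11.1: (29.5,0) -> (40.6,0) [heading=0, draw]
  PD: pen down
  FD 2.9: (40.6,0) -> (43.5,0) [heading=0, draw]
  -- iteration 3/3 --
  FD 11.1: (43.5,0) -> (54.6,0) [heading=0, draw]
  PD: pen down
  FD 2.9: (54.6,0) -> (57.5,0) [heading=0, draw]
]
BK 13.7: (57.5,0) -> (43.8,0) [heading=0, draw]
BK 9.4: (43.8,0) -> (34.4,0) [heading=0, draw]
Final: pos=(34.4,0), heading=0, 10 segment(s) drawn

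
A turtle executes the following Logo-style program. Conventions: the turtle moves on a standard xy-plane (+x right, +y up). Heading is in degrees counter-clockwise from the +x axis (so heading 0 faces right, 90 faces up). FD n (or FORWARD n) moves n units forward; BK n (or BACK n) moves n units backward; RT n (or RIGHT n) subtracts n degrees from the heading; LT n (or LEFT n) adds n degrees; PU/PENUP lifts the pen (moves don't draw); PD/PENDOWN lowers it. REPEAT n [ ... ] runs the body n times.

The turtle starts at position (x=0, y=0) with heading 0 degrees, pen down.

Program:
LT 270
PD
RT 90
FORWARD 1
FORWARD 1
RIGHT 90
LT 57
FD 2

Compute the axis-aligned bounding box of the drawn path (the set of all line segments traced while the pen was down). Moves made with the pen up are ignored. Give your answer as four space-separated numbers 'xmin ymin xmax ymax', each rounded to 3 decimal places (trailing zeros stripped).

Answer: -3.677 0 0 1.089

Derivation:
Executing turtle program step by step:
Start: pos=(0,0), heading=0, pen down
LT 270: heading 0 -> 270
PD: pen down
RT 90: heading 270 -> 180
FD 1: (0,0) -> (-1,0) [heading=180, draw]
FD 1: (-1,0) -> (-2,0) [heading=180, draw]
RT 90: heading 180 -> 90
LT 57: heading 90 -> 147
FD 2: (-2,0) -> (-3.677,1.089) [heading=147, draw]
Final: pos=(-3.677,1.089), heading=147, 3 segment(s) drawn

Segment endpoints: x in {-3.677, -2, -1, 0}, y in {0, 0, 0, 1.089}
xmin=-3.677, ymin=0, xmax=0, ymax=1.089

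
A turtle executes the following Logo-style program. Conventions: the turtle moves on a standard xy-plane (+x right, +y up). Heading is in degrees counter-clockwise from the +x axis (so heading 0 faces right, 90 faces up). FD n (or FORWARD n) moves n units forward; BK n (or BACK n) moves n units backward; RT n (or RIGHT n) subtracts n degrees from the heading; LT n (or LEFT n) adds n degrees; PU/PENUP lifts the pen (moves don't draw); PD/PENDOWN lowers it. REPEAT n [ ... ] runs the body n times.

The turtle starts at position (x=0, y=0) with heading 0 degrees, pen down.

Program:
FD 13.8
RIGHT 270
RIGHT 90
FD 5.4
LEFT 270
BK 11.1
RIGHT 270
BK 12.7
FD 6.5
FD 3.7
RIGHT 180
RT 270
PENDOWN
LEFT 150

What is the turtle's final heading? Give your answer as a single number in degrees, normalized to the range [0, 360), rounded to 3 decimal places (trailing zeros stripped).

Executing turtle program step by step:
Start: pos=(0,0), heading=0, pen down
FD 13.8: (0,0) -> (13.8,0) [heading=0, draw]
RT 270: heading 0 -> 90
RT 90: heading 90 -> 0
FD 5.4: (13.8,0) -> (19.2,0) [heading=0, draw]
LT 270: heading 0 -> 270
BK 11.1: (19.2,0) -> (19.2,11.1) [heading=270, draw]
RT 270: heading 270 -> 0
BK 12.7: (19.2,11.1) -> (6.5,11.1) [heading=0, draw]
FD 6.5: (6.5,11.1) -> (13,11.1) [heading=0, draw]
FD 3.7: (13,11.1) -> (16.7,11.1) [heading=0, draw]
RT 180: heading 0 -> 180
RT 270: heading 180 -> 270
PD: pen down
LT 150: heading 270 -> 60
Final: pos=(16.7,11.1), heading=60, 6 segment(s) drawn

Answer: 60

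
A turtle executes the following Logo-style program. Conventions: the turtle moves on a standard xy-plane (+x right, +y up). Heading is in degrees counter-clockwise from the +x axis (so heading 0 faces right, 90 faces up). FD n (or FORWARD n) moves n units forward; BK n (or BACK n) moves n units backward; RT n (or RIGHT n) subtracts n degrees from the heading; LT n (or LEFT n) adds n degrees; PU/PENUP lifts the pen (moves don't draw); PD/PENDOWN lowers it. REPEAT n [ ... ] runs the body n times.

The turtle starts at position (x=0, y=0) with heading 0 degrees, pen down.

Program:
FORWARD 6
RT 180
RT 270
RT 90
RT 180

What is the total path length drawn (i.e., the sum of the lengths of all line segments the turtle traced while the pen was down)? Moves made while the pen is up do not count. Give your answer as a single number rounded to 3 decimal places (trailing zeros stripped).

Answer: 6

Derivation:
Executing turtle program step by step:
Start: pos=(0,0), heading=0, pen down
FD 6: (0,0) -> (6,0) [heading=0, draw]
RT 180: heading 0 -> 180
RT 270: heading 180 -> 270
RT 90: heading 270 -> 180
RT 180: heading 180 -> 0
Final: pos=(6,0), heading=0, 1 segment(s) drawn

Segment lengths:
  seg 1: (0,0) -> (6,0), length = 6
Total = 6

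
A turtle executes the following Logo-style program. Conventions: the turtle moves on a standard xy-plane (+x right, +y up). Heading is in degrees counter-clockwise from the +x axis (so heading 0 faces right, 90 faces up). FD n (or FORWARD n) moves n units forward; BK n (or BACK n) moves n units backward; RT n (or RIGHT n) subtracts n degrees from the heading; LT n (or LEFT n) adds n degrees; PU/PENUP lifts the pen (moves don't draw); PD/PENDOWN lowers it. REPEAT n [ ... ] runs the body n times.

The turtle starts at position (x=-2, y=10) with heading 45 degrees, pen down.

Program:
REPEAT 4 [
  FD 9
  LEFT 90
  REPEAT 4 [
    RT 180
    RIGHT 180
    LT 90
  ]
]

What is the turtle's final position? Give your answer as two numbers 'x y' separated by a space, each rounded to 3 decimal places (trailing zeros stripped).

Answer: -2 10

Derivation:
Executing turtle program step by step:
Start: pos=(-2,10), heading=45, pen down
REPEAT 4 [
  -- iteration 1/4 --
  FD 9: (-2,10) -> (4.364,16.364) [heading=45, draw]
  LT 90: heading 45 -> 135
  REPEAT 4 [
    -- iteration 1/4 --
    RT 180: heading 135 -> 315
    RT 180: heading 315 -> 135
    LT 90: heading 135 -> 225
    -- iteration 2/4 --
    RT 180: heading 225 -> 45
    RT 180: heading 45 -> 225
    LT 90: heading 225 -> 315
    -- iteration 3/4 --
    RT 180: heading 315 -> 135
    RT 180: heading 135 -> 315
    LT 90: heading 315 -> 45
    -- iteration 4/4 --
    RT 180: heading 45 -> 225
    RT 180: heading 225 -> 45
    LT 90: heading 45 -> 135
  ]
  -- iteration 2/4 --
  FD 9: (4.364,16.364) -> (-2,22.728) [heading=135, draw]
  LT 90: heading 135 -> 225
  REPEAT 4 [
    -- iteration 1/4 --
    RT 180: heading 225 -> 45
    RT 180: heading 45 -> 225
    LT 90: heading 225 -> 315
    -- iteration 2/4 --
    RT 180: heading 315 -> 135
    RT 180: heading 135 -> 315
    LT 90: heading 315 -> 45
    -- iteration 3/4 --
    RT 180: heading 45 -> 225
    RT 180: heading 225 -> 45
    LT 90: heading 45 -> 135
    -- iteration 4/4 --
    RT 180: heading 135 -> 315
    RT 180: heading 315 -> 135
    LT 90: heading 135 -> 225
  ]
  -- iteration 3/4 --
  FD 9: (-2,22.728) -> (-8.364,16.364) [heading=225, draw]
  LT 90: heading 225 -> 315
  REPEAT 4 [
    -- iteration 1/4 --
    RT 180: heading 315 -> 135
    RT 180: heading 135 -> 315
    LT 90: heading 315 -> 45
    -- iteration 2/4 --
    RT 180: heading 45 -> 225
    RT 180: heading 225 -> 45
    LT 90: heading 45 -> 135
    -- iteration 3/4 --
    RT 180: heading 135 -> 315
    RT 180: heading 315 -> 135
    LT 90: heading 135 -> 225
    -- iteration 4/4 --
    RT 180: heading 225 -> 45
    RT 180: heading 45 -> 225
    LT 90: heading 225 -> 315
  ]
  -- iteration 4/4 --
  FD 9: (-8.364,16.364) -> (-2,10) [heading=315, draw]
  LT 90: heading 315 -> 45
  REPEAT 4 [
    -- iteration 1/4 --
    RT 180: heading 45 -> 225
    RT 180: heading 225 -> 45
    LT 90: heading 45 -> 135
    -- iteration 2/4 --
    RT 180: heading 135 -> 315
    RT 180: heading 315 -> 135
    LT 90: heading 135 -> 225
    -- iteration 3/4 --
    RT 180: heading 225 -> 45
    RT 180: heading 45 -> 225
    LT 90: heading 225 -> 315
    -- iteration 4/4 --
    RT 180: heading 315 -> 135
    RT 180: heading 135 -> 315
    LT 90: heading 315 -> 45
  ]
]
Final: pos=(-2,10), heading=45, 4 segment(s) drawn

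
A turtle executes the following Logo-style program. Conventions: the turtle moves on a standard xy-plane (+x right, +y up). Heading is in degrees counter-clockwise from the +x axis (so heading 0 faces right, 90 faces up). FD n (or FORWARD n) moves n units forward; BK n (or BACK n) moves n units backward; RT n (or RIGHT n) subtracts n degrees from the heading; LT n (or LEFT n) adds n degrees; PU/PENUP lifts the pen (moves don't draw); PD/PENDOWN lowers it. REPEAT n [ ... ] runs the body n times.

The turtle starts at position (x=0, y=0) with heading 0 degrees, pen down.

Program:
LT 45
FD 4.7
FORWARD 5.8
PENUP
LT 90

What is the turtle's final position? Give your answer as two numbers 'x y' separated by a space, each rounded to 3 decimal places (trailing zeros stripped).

Answer: 7.425 7.425

Derivation:
Executing turtle program step by step:
Start: pos=(0,0), heading=0, pen down
LT 45: heading 0 -> 45
FD 4.7: (0,0) -> (3.323,3.323) [heading=45, draw]
FD 5.8: (3.323,3.323) -> (7.425,7.425) [heading=45, draw]
PU: pen up
LT 90: heading 45 -> 135
Final: pos=(7.425,7.425), heading=135, 2 segment(s) drawn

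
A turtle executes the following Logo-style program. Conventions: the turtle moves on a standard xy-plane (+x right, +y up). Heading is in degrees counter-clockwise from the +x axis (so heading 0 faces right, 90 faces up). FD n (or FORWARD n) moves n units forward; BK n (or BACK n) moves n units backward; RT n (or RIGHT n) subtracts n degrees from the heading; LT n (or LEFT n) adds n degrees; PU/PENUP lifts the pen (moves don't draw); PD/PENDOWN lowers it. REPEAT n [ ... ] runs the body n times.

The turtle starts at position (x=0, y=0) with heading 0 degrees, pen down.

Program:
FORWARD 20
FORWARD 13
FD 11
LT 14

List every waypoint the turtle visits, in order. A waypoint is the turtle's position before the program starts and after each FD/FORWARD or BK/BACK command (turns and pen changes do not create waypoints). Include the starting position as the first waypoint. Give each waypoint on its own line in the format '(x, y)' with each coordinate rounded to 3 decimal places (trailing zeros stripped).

Executing turtle program step by step:
Start: pos=(0,0), heading=0, pen down
FD 20: (0,0) -> (20,0) [heading=0, draw]
FD 13: (20,0) -> (33,0) [heading=0, draw]
FD 11: (33,0) -> (44,0) [heading=0, draw]
LT 14: heading 0 -> 14
Final: pos=(44,0), heading=14, 3 segment(s) drawn
Waypoints (4 total):
(0, 0)
(20, 0)
(33, 0)
(44, 0)

Answer: (0, 0)
(20, 0)
(33, 0)
(44, 0)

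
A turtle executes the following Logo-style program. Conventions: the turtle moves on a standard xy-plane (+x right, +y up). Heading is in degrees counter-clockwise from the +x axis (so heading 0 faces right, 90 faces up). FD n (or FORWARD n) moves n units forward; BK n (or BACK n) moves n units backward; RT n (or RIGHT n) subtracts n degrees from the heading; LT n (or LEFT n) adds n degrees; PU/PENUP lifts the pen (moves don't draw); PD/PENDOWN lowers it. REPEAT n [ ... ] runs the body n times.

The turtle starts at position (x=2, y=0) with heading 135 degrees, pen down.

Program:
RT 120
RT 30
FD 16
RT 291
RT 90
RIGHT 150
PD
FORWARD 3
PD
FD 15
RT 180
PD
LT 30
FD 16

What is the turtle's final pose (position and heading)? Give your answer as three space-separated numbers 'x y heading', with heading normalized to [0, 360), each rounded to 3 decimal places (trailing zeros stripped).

Executing turtle program step by step:
Start: pos=(2,0), heading=135, pen down
RT 120: heading 135 -> 15
RT 30: heading 15 -> 345
FD 16: (2,0) -> (17.455,-4.141) [heading=345, draw]
RT 291: heading 345 -> 54
RT 90: heading 54 -> 324
RT 150: heading 324 -> 174
PD: pen down
FD 3: (17.455,-4.141) -> (14.471,-3.828) [heading=174, draw]
PD: pen down
FD 15: (14.471,-3.828) -> (-0.447,-2.26) [heading=174, draw]
RT 180: heading 174 -> 354
PD: pen down
LT 30: heading 354 -> 24
FD 16: (-0.447,-2.26) -> (14.17,4.248) [heading=24, draw]
Final: pos=(14.17,4.248), heading=24, 4 segment(s) drawn

Answer: 14.17 4.248 24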